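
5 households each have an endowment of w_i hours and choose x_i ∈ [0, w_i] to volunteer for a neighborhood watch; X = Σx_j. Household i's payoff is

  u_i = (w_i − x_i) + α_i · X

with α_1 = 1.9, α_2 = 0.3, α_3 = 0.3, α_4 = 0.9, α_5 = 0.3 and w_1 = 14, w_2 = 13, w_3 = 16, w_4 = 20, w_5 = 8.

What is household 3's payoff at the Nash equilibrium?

20.2

∂u_i/∂x_i = α_i − 1, so household i contributes w_i if α_i > 1, else 0.
α_i > 1 for i ∈ {1}; NE contributions (14, 0, 0, 0, 0), X = 14.
u_3 = (16 − 0) + 0.3·14 = 20.2.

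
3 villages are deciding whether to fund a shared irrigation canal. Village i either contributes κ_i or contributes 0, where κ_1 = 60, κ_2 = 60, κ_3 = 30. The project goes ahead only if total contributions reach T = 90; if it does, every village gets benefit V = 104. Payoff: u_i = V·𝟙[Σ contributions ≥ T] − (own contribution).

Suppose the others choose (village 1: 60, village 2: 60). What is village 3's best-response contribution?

Others' total = 120 ≥ 90; contributing adds cost 30 for no extra benefit.
Best response: 0.

0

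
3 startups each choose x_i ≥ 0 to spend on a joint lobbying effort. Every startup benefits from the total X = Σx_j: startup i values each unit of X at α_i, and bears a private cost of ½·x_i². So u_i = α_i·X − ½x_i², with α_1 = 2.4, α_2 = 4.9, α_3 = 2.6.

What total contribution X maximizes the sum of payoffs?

29.7

Planner FOC: ∂(Σu_j)/∂x_i = (Σα_j) − x_i = 0, so x_i^SO = Σα_j = 9.9 for every i; X^SO = 29.7.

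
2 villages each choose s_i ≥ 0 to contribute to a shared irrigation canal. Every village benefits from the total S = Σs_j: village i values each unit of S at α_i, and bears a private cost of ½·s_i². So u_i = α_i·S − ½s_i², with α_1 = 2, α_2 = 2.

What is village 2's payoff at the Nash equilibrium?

6

Village i's FOC: ∂u_i/∂s_i = α_i − s_i = 0, so s_i* = α_i.
NE contributions = (2, 2); S = 4.
u_2 = α_2·S − ½·(s_2)² = 2·4 − ½·2² = 6.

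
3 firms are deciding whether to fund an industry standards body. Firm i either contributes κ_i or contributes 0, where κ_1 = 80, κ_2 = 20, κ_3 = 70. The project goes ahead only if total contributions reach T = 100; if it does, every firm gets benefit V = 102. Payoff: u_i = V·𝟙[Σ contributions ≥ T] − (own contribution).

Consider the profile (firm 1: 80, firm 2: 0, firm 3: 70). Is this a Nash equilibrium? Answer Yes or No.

Yes

Total = 150 ≥ 100: provided.
Firm 1 (pledges 80, payoff 22): dropping to 0 → total 70, payoff 0. No gain.
Firm 2 (pledges 0, payoff 102): pledging 20 → total 170, payoff 82. No gain.
Firm 3 (pledges 70, payoff 32): dropping to 0 → total 80, payoff 0. No gain.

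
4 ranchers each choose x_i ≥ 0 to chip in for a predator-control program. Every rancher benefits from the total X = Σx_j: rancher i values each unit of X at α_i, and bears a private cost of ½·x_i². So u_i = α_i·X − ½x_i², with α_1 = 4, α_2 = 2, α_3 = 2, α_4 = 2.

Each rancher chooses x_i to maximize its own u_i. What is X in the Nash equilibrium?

10

Rancher i's FOC: ∂u_i/∂x_i = α_i − x_i = 0, so x_i* = α_i.
NE contributions = (4, 2, 2, 2); X = 10.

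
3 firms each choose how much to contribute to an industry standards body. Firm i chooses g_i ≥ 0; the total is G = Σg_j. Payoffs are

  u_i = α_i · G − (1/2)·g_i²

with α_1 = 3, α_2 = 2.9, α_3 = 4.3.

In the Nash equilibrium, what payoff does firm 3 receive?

Firm i's FOC: ∂u_i/∂g_i = α_i − g_i = 0, so g_i* = α_i.
NE contributions = (3, 2.9, 4.3); G = 10.2.
u_3 = α_3·G − ½·(g_3)² = 4.3·10.2 − ½·4.3² = 34.615.

34.615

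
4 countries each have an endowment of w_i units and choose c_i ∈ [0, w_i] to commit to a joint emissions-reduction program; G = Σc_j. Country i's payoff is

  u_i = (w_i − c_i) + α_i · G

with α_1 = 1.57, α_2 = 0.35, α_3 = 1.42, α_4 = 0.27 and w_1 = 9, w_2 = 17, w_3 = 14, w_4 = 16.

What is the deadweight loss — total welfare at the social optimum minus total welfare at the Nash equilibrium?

∂u_i/∂c_i = α_i − 1, so country i contributes w_i if α_i > 1, else 0.
α_i > 1 for i ∈ {1, 3}; NE contributions (9, 0, 14, 0), G = 23.
W^NE = Σw_i − G^NE + (Σα_i)·G^NE = 56 + 2.61·23 = 116.03.
Planner: ∂(Σu_j)/∂c_i = Σα_j − 1 = 2.61 > 0, so everyone contributes w_i; G^SO = 56, W^SO = 56 + 2.61·56 = 202.16.
Deadweight loss = 86.13.

86.13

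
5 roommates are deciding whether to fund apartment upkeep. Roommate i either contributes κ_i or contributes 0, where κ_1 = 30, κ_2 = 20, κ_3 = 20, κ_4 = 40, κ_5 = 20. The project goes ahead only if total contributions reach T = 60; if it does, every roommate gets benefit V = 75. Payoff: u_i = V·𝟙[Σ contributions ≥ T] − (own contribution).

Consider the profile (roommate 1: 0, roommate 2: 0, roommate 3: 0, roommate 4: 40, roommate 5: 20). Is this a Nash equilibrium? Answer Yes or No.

Total = 60 ≥ 60: provided.
Roommate 1 (pledges 0, payoff 75): pledging 30 → total 90, payoff 45. No gain.
Roommate 2 (pledges 0, payoff 75): pledging 20 → total 80, payoff 55. No gain.
Roommate 3 (pledges 0, payoff 75): pledging 20 → total 80, payoff 55. No gain.
Roommate 4 (pledges 40, payoff 35): dropping to 0 → total 20, payoff 0. No gain.
Roommate 5 (pledges 20, payoff 55): dropping to 0 → total 40, payoff 0. No gain.

Yes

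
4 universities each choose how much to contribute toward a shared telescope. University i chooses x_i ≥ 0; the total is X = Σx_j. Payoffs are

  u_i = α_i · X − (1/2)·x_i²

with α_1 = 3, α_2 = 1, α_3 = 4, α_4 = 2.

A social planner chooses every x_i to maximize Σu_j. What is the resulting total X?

Planner FOC: ∂(Σu_j)/∂x_i = (Σα_j) − x_i = 0, so x_i^SO = Σα_j = 10 for every i; X^SO = 40.

40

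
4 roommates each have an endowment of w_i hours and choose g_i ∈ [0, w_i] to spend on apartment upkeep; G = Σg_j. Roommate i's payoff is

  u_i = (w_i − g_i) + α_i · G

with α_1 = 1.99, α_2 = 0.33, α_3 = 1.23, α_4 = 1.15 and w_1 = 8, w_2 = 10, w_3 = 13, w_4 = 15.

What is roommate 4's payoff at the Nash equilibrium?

∂u_i/∂g_i = α_i − 1, so roommate i contributes w_i if α_i > 1, else 0.
α_i > 1 for i ∈ {1, 3, 4}; NE contributions (8, 0, 13, 15), G = 36.
u_4 = (15 − 15) + 1.15·36 = 41.4.

41.4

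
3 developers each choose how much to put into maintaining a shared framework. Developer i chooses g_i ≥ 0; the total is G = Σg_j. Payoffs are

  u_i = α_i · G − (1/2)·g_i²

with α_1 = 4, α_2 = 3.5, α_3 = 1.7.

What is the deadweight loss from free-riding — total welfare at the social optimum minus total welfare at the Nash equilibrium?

57.89

Developer i's FOC: ∂u_i/∂g_i = α_i − g_i = 0, so g_i* = α_i.
NE contributions = (4, 3.5, 1.7); G = 9.2.
W^NE = (Σα)·G − ½Σα_i² = 9.2² − ½·31.14 = 69.07.
Planner sets g_i = Σα_j = 9.2 for every i, so G^SO = 3·9.2 = 27.6.
W^SO = (Σα)·G^SO − ½·3·(Σα)² = (3/2)·9.2² = 126.96.
Deadweight loss = W^SO − W^NE = 57.89.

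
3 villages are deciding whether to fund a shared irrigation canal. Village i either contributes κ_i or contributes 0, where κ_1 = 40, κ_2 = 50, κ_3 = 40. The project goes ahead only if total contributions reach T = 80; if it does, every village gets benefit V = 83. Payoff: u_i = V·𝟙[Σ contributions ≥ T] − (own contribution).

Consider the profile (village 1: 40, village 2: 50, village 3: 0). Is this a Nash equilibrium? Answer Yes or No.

Total = 90 ≥ 80: provided.
Village 1 (pledges 40, payoff 43): dropping to 0 → total 50, payoff 0. No gain.
Village 2 (pledges 50, payoff 33): dropping to 0 → total 40, payoff 0. No gain.
Village 3 (pledges 0, payoff 83): pledging 40 → total 130, payoff 43. No gain.

Yes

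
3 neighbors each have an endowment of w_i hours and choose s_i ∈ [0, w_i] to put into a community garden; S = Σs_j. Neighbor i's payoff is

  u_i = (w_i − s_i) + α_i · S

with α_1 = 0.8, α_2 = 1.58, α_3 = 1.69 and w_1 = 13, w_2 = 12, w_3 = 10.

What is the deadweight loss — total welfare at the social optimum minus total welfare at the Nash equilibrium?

39.91

∂u_i/∂s_i = α_i − 1, so neighbor i contributes w_i if α_i > 1, else 0.
α_i > 1 for i ∈ {2, 3}; NE contributions (0, 12, 10), S = 22.
W^NE = Σw_i − S^NE + (Σα_i)·S^NE = 35 + 3.07·22 = 102.54.
Planner: ∂(Σu_j)/∂s_i = Σα_j − 1 = 3.07 > 0, so everyone contributes w_i; S^SO = 35, W^SO = 35 + 3.07·35 = 142.45.
Deadweight loss = 39.91.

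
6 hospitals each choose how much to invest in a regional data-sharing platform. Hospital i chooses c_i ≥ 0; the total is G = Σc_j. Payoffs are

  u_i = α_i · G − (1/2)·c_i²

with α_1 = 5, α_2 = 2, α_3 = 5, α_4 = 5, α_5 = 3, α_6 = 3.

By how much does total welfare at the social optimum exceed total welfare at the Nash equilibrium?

Hospital i's FOC: ∂u_i/∂c_i = α_i − c_i = 0, so c_i* = α_i.
NE contributions = (5, 2, 5, 5, 3, 3); G = 23.
W^NE = (Σα)·G − ½Σα_i² = 23² − ½·97 = 480.5.
Planner sets c_i = Σα_j = 23 for every i, so G^SO = 6·23 = 138.
W^SO = (Σα)·G^SO − ½·6·(Σα)² = (6/2)·23² = 1587.
Deadweight loss = W^SO − W^NE = 1106.5.

1106.5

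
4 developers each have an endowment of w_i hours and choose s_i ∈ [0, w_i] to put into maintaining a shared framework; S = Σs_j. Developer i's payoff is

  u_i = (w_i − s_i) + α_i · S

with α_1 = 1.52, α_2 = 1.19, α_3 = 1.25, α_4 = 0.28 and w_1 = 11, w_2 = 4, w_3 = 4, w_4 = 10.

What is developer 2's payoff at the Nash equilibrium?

22.61

∂u_i/∂s_i = α_i − 1, so developer i contributes w_i if α_i > 1, else 0.
α_i > 1 for i ∈ {1, 2, 3}; NE contributions (11, 4, 4, 0), S = 19.
u_2 = (4 − 4) + 1.19·19 = 22.61.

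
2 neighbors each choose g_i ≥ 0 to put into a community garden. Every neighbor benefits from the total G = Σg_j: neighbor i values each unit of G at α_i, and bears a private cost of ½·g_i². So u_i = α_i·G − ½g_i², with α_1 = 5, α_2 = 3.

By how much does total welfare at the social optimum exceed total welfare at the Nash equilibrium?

Neighbor i's FOC: ∂u_i/∂g_i = α_i − g_i = 0, so g_i* = α_i.
NE contributions = (5, 3); G = 8.
W^NE = (Σα)·G − ½Σα_i² = 8² − ½·34 = 47.
Planner sets g_i = Σα_j = 8 for every i, so G^SO = 2·8 = 16.
W^SO = (Σα)·G^SO − ½·2·(Σα)² = (2/2)·8² = 64.
Deadweight loss = W^SO − W^NE = 17.

17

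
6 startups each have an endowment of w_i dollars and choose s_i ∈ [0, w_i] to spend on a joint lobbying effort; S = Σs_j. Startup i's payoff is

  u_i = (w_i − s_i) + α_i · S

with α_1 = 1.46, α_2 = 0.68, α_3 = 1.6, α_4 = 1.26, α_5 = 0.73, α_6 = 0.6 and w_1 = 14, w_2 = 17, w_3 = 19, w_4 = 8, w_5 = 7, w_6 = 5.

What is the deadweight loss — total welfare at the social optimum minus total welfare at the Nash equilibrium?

154.57

∂u_i/∂s_i = α_i − 1, so startup i contributes w_i if α_i > 1, else 0.
α_i > 1 for i ∈ {1, 3, 4}; NE contributions (14, 0, 19, 8, 0, 0), S = 41.
W^NE = Σw_i − S^NE + (Σα_i)·S^NE = 70 + 5.33·41 = 288.53.
Planner: ∂(Σu_j)/∂s_i = Σα_j − 1 = 5.33 > 0, so everyone contributes w_i; S^SO = 70, W^SO = 70 + 5.33·70 = 443.1.
Deadweight loss = 154.57.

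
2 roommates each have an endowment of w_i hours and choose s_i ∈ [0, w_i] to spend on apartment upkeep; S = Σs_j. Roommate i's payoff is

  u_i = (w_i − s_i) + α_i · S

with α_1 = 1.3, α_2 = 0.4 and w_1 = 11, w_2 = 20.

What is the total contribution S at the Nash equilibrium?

11

∂u_i/∂s_i = α_i − 1, so roommate i contributes w_i if α_i > 1, else 0.
α_i > 1 for i ∈ {1}; NE contributions (11, 0), S = 11.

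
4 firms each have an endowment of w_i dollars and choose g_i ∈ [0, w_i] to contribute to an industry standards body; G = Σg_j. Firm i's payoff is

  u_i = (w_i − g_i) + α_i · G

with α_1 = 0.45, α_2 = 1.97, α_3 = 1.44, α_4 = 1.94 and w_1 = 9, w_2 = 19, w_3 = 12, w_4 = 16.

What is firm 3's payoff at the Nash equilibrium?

67.68

∂u_i/∂g_i = α_i − 1, so firm i contributes w_i if α_i > 1, else 0.
α_i > 1 for i ∈ {2, 3, 4}; NE contributions (0, 19, 12, 16), G = 47.
u_3 = (12 − 12) + 1.44·47 = 67.68.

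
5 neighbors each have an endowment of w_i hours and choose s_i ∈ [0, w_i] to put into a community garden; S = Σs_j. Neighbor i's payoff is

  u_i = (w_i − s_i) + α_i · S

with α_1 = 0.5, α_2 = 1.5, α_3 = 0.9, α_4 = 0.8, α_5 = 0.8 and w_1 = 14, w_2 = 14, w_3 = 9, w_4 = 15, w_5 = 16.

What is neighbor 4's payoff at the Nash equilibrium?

∂u_i/∂s_i = α_i − 1, so neighbor i contributes w_i if α_i > 1, else 0.
α_i > 1 for i ∈ {2}; NE contributions (0, 14, 0, 0, 0), S = 14.
u_4 = (15 − 0) + 0.8·14 = 26.2.

26.2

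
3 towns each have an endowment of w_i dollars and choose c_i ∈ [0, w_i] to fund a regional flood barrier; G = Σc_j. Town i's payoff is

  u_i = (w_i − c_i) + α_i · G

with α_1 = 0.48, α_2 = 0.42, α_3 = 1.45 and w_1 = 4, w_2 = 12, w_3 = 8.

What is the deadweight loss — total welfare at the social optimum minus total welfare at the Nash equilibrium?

21.6

∂u_i/∂c_i = α_i − 1, so town i contributes w_i if α_i > 1, else 0.
α_i > 1 for i ∈ {3}; NE contributions (0, 0, 8), G = 8.
W^NE = Σw_i − G^NE + (Σα_i)·G^NE = 24 + 1.35·8 = 34.8.
Planner: ∂(Σu_j)/∂c_i = Σα_j − 1 = 1.35 > 0, so everyone contributes w_i; G^SO = 24, W^SO = 24 + 1.35·24 = 56.4.
Deadweight loss = 21.6.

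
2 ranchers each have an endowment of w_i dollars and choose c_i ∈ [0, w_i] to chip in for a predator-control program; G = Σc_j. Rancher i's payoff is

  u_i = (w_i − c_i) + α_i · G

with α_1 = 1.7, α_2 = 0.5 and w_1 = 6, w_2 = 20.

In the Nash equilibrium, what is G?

6

∂u_i/∂c_i = α_i − 1, so rancher i contributes w_i if α_i > 1, else 0.
α_i > 1 for i ∈ {1}; NE contributions (6, 0), G = 6.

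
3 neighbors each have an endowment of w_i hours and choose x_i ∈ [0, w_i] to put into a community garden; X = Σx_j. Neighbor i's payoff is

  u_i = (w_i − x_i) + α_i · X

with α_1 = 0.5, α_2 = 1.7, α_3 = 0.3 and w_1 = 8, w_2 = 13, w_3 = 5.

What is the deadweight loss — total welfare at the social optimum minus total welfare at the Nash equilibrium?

19.5

∂u_i/∂x_i = α_i − 1, so neighbor i contributes w_i if α_i > 1, else 0.
α_i > 1 for i ∈ {2}; NE contributions (0, 13, 0), X = 13.
W^NE = Σw_i − X^NE + (Σα_i)·X^NE = 26 + 1.5·13 = 45.5.
Planner: ∂(Σu_j)/∂x_i = Σα_j − 1 = 1.5 > 0, so everyone contributes w_i; X^SO = 26, W^SO = 26 + 1.5·26 = 65.
Deadweight loss = 19.5.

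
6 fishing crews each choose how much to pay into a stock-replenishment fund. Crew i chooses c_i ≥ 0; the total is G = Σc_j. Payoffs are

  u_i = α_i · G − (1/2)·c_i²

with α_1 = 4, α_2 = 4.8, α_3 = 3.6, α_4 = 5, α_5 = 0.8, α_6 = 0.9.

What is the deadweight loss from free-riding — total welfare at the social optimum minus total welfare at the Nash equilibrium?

Crew i's FOC: ∂u_i/∂c_i = α_i − c_i = 0, so c_i* = α_i.
NE contributions = (4, 4.8, 3.6, 5, 0.8, 0.9); G = 19.1.
W^NE = (Σα)·G − ½Σα_i² = 19.1² − ½·78.45 = 325.585.
Planner sets c_i = Σα_j = 19.1 for every i, so G^SO = 6·19.1 = 114.6.
W^SO = (Σα)·G^SO − ½·6·(Σα)² = (6/2)·19.1² = 1094.43.
Deadweight loss = W^SO − W^NE = 768.845.

768.845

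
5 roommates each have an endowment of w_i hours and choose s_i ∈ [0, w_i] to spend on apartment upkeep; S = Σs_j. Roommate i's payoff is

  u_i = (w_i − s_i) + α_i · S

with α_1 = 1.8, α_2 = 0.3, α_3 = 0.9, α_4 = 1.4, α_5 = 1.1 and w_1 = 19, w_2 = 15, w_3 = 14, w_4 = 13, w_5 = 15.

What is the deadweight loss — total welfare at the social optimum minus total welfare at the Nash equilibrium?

∂u_i/∂s_i = α_i − 1, so roommate i contributes w_i if α_i > 1, else 0.
α_i > 1 for i ∈ {1, 4, 5}; NE contributions (19, 0, 0, 13, 15), S = 47.
W^NE = Σw_i − S^NE + (Σα_i)·S^NE = 76 + 4.5·47 = 287.5.
Planner: ∂(Σu_j)/∂s_i = Σα_j − 1 = 4.5 > 0, so everyone contributes w_i; S^SO = 76, W^SO = 76 + 4.5·76 = 418.
Deadweight loss = 130.5.

130.5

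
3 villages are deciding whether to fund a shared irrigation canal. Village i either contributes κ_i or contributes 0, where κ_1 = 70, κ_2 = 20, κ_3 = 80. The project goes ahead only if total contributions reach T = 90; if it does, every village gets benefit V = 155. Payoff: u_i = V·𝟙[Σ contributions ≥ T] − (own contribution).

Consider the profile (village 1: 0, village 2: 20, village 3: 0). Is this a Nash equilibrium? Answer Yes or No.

No

Total = 20 < 90: not provided.
Village 1 (pledges 0, payoff 0): pledging 70 → total 90, payoff 85. Profitable deviation.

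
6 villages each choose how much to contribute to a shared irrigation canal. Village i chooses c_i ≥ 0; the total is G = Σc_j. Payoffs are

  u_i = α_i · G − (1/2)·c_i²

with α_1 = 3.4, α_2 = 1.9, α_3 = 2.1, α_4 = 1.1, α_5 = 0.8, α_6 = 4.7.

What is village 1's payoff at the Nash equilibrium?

41.82

Village i's FOC: ∂u_i/∂c_i = α_i − c_i = 0, so c_i* = α_i.
NE contributions = (3.4, 1.9, 2.1, 1.1, 0.8, 4.7); G = 14.
u_1 = α_1·G − ½·(c_1)² = 3.4·14 − ½·3.4² = 41.82.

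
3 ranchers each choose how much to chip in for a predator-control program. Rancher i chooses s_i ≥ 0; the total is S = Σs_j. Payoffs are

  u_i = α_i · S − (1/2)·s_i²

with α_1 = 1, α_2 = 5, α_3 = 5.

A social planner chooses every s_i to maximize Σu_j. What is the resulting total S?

33

Planner FOC: ∂(Σu_j)/∂s_i = (Σα_j) − s_i = 0, so s_i^SO = Σα_j = 11 for every i; S^SO = 33.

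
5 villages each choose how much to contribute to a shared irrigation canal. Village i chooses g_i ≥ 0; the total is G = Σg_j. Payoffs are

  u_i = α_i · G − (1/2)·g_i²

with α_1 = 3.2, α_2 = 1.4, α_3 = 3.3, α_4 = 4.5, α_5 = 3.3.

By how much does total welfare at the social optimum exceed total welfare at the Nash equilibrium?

Village i's FOC: ∂u_i/∂g_i = α_i − g_i = 0, so g_i* = α_i.
NE contributions = (3.2, 1.4, 3.3, 4.5, 3.3); G = 15.7.
W^NE = (Σα)·G − ½Σα_i² = 15.7² − ½·54.23 = 219.375.
Planner sets g_i = Σα_j = 15.7 for every i, so G^SO = 5·15.7 = 78.5.
W^SO = (Σα)·G^SO − ½·5·(Σα)² = (5/2)·15.7² = 616.225.
Deadweight loss = W^SO − W^NE = 396.85.

396.85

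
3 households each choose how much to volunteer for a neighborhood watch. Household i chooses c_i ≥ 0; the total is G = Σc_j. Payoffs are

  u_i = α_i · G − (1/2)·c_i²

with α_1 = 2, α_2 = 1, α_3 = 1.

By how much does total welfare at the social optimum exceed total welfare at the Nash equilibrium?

Household i's FOC: ∂u_i/∂c_i = α_i − c_i = 0, so c_i* = α_i.
NE contributions = (2, 1, 1); G = 4.
W^NE = (Σα)·G − ½Σα_i² = 4² − ½·6 = 13.
Planner sets c_i = Σα_j = 4 for every i, so G^SO = 3·4 = 12.
W^SO = (Σα)·G^SO − ½·3·(Σα)² = (3/2)·4² = 24.
Deadweight loss = W^SO − W^NE = 11.

11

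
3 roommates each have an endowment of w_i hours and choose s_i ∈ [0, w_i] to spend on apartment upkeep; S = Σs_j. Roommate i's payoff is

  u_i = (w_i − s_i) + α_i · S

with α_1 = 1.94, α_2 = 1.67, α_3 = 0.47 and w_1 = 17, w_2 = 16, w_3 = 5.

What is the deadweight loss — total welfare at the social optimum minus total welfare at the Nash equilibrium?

∂u_i/∂s_i = α_i − 1, so roommate i contributes w_i if α_i > 1, else 0.
α_i > 1 for i ∈ {1, 2}; NE contributions (17, 16, 0), S = 33.
W^NE = Σw_i − S^NE + (Σα_i)·S^NE = 38 + 3.08·33 = 139.64.
Planner: ∂(Σu_j)/∂s_i = Σα_j − 1 = 3.08 > 0, so everyone contributes w_i; S^SO = 38, W^SO = 38 + 3.08·38 = 155.04.
Deadweight loss = 15.4.

15.4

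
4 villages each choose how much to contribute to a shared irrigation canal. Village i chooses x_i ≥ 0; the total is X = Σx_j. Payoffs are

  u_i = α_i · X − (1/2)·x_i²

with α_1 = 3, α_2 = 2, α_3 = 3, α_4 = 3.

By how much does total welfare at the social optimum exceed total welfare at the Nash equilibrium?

136.5

Village i's FOC: ∂u_i/∂x_i = α_i − x_i = 0, so x_i* = α_i.
NE contributions = (3, 2, 3, 3); X = 11.
W^NE = (Σα)·X − ½Σα_i² = 11² − ½·31 = 105.5.
Planner sets x_i = Σα_j = 11 for every i, so X^SO = 4·11 = 44.
W^SO = (Σα)·X^SO − ½·4·(Σα)² = (4/2)·11² = 242.
Deadweight loss = W^SO − W^NE = 136.5.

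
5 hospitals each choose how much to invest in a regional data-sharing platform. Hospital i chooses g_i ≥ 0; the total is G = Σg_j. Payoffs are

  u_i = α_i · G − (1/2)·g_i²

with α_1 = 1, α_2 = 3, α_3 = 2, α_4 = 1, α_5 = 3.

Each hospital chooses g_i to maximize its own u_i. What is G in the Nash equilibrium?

10

Hospital i's FOC: ∂u_i/∂g_i = α_i − g_i = 0, so g_i* = α_i.
NE contributions = (1, 3, 2, 1, 3); G = 10.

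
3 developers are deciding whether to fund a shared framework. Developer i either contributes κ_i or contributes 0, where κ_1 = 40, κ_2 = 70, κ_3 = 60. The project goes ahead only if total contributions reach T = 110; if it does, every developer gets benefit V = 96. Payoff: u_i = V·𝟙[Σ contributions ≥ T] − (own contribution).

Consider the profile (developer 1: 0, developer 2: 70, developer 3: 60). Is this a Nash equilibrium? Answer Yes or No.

Yes

Total = 130 ≥ 110: provided.
Developer 1 (pledges 0, payoff 96): pledging 40 → total 170, payoff 56. No gain.
Developer 2 (pledges 70, payoff 26): dropping to 0 → total 60, payoff 0. No gain.
Developer 3 (pledges 60, payoff 36): dropping to 0 → total 70, payoff 0. No gain.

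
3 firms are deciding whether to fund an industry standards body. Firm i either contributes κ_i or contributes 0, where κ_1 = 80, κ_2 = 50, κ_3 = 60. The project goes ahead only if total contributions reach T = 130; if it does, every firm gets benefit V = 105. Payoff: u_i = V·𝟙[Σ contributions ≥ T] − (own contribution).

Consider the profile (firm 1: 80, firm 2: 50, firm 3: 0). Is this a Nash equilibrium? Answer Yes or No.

Total = 130 ≥ 130: provided.
Firm 1 (pledges 80, payoff 25): dropping to 0 → total 50, payoff 0. No gain.
Firm 2 (pledges 50, payoff 55): dropping to 0 → total 80, payoff 0. No gain.
Firm 3 (pledges 0, payoff 105): pledging 60 → total 190, payoff 45. No gain.

Yes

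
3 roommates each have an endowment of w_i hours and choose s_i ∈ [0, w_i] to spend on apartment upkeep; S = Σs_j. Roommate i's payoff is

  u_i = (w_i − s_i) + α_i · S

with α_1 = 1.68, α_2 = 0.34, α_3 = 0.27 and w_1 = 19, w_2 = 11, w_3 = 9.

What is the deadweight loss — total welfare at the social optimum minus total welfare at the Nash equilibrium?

∂u_i/∂s_i = α_i − 1, so roommate i contributes w_i if α_i > 1, else 0.
α_i > 1 for i ∈ {1}; NE contributions (19, 0, 0), S = 19.
W^NE = Σw_i − S^NE + (Σα_i)·S^NE = 39 + 1.29·19 = 63.51.
Planner: ∂(Σu_j)/∂s_i = Σα_j − 1 = 1.29 > 0, so everyone contributes w_i; S^SO = 39, W^SO = 39 + 1.29·39 = 89.31.
Deadweight loss = 25.8.

25.8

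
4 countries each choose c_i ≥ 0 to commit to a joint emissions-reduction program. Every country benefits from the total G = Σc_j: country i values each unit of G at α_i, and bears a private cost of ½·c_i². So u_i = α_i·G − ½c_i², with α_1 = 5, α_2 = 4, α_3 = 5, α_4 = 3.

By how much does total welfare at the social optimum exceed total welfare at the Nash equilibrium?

Country i's FOC: ∂u_i/∂c_i = α_i − c_i = 0, so c_i* = α_i.
NE contributions = (5, 4, 5, 3); G = 17.
W^NE = (Σα)·G − ½Σα_i² = 17² − ½·75 = 251.5.
Planner sets c_i = Σα_j = 17 for every i, so G^SO = 4·17 = 68.
W^SO = (Σα)·G^SO − ½·4·(Σα)² = (4/2)·17² = 578.
Deadweight loss = W^SO − W^NE = 326.5.

326.5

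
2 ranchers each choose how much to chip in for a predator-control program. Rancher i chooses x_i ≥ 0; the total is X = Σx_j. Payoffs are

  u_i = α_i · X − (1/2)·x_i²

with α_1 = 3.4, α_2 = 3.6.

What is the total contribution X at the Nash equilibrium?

Rancher i's FOC: ∂u_i/∂x_i = α_i − x_i = 0, so x_i* = α_i.
NE contributions = (3.4, 3.6); X = 7.

7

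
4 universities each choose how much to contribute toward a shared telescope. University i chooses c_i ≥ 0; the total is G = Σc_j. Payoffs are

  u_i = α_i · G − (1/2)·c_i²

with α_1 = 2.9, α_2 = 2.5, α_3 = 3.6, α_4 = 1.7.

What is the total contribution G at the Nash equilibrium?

10.7

University i's FOC: ∂u_i/∂c_i = α_i − c_i = 0, so c_i* = α_i.
NE contributions = (2.9, 2.5, 3.6, 1.7); G = 10.7.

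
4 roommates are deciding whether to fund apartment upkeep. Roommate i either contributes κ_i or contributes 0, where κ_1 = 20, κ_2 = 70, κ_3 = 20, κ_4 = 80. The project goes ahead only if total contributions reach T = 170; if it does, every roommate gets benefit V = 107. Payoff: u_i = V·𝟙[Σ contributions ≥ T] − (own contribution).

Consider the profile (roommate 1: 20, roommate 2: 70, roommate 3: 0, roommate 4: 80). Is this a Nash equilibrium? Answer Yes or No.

Yes

Total = 170 ≥ 170: provided.
Roommate 1 (pledges 20, payoff 87): dropping to 0 → total 150, payoff 0. No gain.
Roommate 2 (pledges 70, payoff 37): dropping to 0 → total 100, payoff 0. No gain.
Roommate 3 (pledges 0, payoff 107): pledging 20 → total 190, payoff 87. No gain.
Roommate 4 (pledges 80, payoff 27): dropping to 0 → total 90, payoff 0. No gain.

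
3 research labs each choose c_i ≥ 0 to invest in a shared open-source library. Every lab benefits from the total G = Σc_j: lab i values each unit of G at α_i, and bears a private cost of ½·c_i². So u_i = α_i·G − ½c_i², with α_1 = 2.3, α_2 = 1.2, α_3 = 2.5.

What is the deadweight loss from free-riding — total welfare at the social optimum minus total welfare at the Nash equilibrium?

24.49

Lab i's FOC: ∂u_i/∂c_i = α_i − c_i = 0, so c_i* = α_i.
NE contributions = (2.3, 1.2, 2.5); G = 6.
W^NE = (Σα)·G − ½Σα_i² = 6² − ½·12.98 = 29.51.
Planner sets c_i = Σα_j = 6 for every i, so G^SO = 3·6 = 18.
W^SO = (Σα)·G^SO − ½·3·(Σα)² = (3/2)·6² = 54.
Deadweight loss = W^SO − W^NE = 24.49.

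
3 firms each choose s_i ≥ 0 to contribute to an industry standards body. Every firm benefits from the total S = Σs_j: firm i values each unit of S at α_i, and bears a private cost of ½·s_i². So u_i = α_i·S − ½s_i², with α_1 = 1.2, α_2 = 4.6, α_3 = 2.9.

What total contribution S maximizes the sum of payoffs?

26.1

Planner FOC: ∂(Σu_j)/∂s_i = (Σα_j) − s_i = 0, so s_i^SO = Σα_j = 8.7 for every i; S^SO = 26.1.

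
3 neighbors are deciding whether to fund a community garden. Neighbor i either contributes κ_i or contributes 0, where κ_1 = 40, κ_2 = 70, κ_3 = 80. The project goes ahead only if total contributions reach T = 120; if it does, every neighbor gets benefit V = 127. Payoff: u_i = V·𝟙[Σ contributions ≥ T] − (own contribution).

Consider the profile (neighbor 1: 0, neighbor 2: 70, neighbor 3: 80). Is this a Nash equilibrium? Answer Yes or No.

Yes

Total = 150 ≥ 120: provided.
Neighbor 1 (pledges 0, payoff 127): pledging 40 → total 190, payoff 87. No gain.
Neighbor 2 (pledges 70, payoff 57): dropping to 0 → total 80, payoff 0. No gain.
Neighbor 3 (pledges 80, payoff 47): dropping to 0 → total 70, payoff 0. No gain.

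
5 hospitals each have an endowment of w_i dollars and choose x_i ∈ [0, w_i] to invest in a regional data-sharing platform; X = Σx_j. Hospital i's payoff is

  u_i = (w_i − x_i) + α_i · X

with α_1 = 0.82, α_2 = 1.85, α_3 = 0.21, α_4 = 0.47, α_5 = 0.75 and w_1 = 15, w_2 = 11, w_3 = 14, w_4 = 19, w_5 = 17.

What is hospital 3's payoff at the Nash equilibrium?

16.31

∂u_i/∂x_i = α_i − 1, so hospital i contributes w_i if α_i > 1, else 0.
α_i > 1 for i ∈ {2}; NE contributions (0, 11, 0, 0, 0), X = 11.
u_3 = (14 − 0) + 0.21·11 = 16.31.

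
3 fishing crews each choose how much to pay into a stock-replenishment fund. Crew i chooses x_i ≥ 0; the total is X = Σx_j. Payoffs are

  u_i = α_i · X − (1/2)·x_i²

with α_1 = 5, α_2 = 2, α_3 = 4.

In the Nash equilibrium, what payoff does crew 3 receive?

36

Crew i's FOC: ∂u_i/∂x_i = α_i − x_i = 0, so x_i* = α_i.
NE contributions = (5, 2, 4); X = 11.
u_3 = α_3·X − ½·(x_3)² = 4·11 − ½·4² = 36.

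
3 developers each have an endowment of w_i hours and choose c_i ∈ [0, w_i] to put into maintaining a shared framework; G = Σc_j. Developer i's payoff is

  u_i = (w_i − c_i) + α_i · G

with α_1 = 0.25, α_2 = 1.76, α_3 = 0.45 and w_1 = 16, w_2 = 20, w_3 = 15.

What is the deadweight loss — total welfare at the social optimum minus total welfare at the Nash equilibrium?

∂u_i/∂c_i = α_i − 1, so developer i contributes w_i if α_i > 1, else 0.
α_i > 1 for i ∈ {2}; NE contributions (0, 20, 0), G = 20.
W^NE = Σw_i − G^NE + (Σα_i)·G^NE = 51 + 1.46·20 = 80.2.
Planner: ∂(Σu_j)/∂c_i = Σα_j − 1 = 1.46 > 0, so everyone contributes w_i; G^SO = 51, W^SO = 51 + 1.46·51 = 125.46.
Deadweight loss = 45.26.

45.26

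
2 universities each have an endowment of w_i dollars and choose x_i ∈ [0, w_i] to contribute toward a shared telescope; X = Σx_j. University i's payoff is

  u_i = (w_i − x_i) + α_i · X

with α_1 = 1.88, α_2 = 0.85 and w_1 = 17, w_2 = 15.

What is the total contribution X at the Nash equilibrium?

17

∂u_i/∂x_i = α_i − 1, so university i contributes w_i if α_i > 1, else 0.
α_i > 1 for i ∈ {1}; NE contributions (17, 0), X = 17.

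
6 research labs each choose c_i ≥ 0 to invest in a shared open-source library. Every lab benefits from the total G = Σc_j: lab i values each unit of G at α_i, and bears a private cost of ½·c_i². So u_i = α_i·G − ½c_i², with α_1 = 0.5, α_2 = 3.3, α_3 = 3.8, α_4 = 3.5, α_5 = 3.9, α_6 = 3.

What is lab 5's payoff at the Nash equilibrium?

62.595

Lab i's FOC: ∂u_i/∂c_i = α_i − c_i = 0, so c_i* = α_i.
NE contributions = (0.5, 3.3, 3.8, 3.5, 3.9, 3); G = 18.
u_5 = α_5·G − ½·(c_5)² = 3.9·18 − ½·3.9² = 62.595.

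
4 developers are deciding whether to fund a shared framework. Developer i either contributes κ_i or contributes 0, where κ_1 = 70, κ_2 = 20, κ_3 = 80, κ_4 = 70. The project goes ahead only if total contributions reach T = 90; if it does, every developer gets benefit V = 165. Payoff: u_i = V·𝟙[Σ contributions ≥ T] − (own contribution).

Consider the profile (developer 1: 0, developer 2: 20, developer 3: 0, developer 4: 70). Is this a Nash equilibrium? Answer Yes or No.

Total = 90 ≥ 90: provided.
Developer 1 (pledges 0, payoff 165): pledging 70 → total 160, payoff 95. No gain.
Developer 2 (pledges 20, payoff 145): dropping to 0 → total 70, payoff 0. No gain.
Developer 3 (pledges 0, payoff 165): pledging 80 → total 170, payoff 85. No gain.
Developer 4 (pledges 70, payoff 95): dropping to 0 → total 20, payoff 0. No gain.

Yes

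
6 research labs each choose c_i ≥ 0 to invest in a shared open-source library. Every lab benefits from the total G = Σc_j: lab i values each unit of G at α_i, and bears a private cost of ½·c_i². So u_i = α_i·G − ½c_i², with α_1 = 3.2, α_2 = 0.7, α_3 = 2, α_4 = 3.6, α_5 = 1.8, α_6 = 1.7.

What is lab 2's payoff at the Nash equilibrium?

8.855

Lab i's FOC: ∂u_i/∂c_i = α_i − c_i = 0, so c_i* = α_i.
NE contributions = (3.2, 0.7, 2, 3.6, 1.8, 1.7); G = 13.
u_2 = α_2·G − ½·(c_2)² = 0.7·13 − ½·0.7² = 8.855.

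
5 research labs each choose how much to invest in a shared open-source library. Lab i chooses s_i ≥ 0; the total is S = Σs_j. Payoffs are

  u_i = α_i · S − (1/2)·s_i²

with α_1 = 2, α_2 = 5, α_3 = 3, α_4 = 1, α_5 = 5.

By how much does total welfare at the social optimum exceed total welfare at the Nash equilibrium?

Lab i's FOC: ∂u_i/∂s_i = α_i − s_i = 0, so s_i* = α_i.
NE contributions = (2, 5, 3, 1, 5); S = 16.
W^NE = (Σα)·S − ½Σα_i² = 16² − ½·64 = 224.
Planner sets s_i = Σα_j = 16 for every i, so S^SO = 5·16 = 80.
W^SO = (Σα)·S^SO − ½·5·(Σα)² = (5/2)·16² = 640.
Deadweight loss = W^SO − W^NE = 416.

416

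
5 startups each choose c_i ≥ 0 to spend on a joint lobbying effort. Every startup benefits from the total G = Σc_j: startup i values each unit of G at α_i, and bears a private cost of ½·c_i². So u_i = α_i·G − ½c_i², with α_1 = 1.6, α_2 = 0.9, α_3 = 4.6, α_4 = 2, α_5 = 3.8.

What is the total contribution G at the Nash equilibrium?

Startup i's FOC: ∂u_i/∂c_i = α_i − c_i = 0, so c_i* = α_i.
NE contributions = (1.6, 0.9, 4.6, 2, 3.8); G = 12.9.

12.9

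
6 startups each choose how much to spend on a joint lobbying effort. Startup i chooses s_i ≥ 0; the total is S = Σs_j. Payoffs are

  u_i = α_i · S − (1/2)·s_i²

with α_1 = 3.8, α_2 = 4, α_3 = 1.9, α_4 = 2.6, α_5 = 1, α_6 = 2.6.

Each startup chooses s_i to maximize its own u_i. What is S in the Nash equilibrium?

15.9

Startup i's FOC: ∂u_i/∂s_i = α_i − s_i = 0, so s_i* = α_i.
NE contributions = (3.8, 4, 1.9, 2.6, 1, 2.6); S = 15.9.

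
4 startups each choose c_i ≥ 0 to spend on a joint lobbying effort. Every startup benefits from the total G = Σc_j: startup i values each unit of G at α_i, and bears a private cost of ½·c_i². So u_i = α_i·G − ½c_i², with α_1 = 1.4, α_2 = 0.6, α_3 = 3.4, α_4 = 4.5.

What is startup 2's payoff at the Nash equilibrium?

5.76

Startup i's FOC: ∂u_i/∂c_i = α_i − c_i = 0, so c_i* = α_i.
NE contributions = (1.4, 0.6, 3.4, 4.5); G = 9.9.
u_2 = α_2·G − ½·(c_2)² = 0.6·9.9 − ½·0.6² = 5.76.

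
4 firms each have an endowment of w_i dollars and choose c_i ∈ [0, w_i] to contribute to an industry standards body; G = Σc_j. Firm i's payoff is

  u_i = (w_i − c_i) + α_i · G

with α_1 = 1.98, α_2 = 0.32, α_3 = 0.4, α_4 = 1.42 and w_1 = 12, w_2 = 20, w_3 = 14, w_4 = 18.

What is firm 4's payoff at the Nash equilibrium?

∂u_i/∂c_i = α_i − 1, so firm i contributes w_i if α_i > 1, else 0.
α_i > 1 for i ∈ {1, 4}; NE contributions (12, 0, 0, 18), G = 30.
u_4 = (18 − 18) + 1.42·30 = 42.6.

42.6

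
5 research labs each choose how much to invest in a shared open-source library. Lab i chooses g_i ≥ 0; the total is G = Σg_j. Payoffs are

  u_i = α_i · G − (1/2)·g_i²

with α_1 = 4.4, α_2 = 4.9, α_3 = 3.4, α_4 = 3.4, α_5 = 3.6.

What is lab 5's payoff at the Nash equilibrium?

Lab i's FOC: ∂u_i/∂g_i = α_i − g_i = 0, so g_i* = α_i.
NE contributions = (4.4, 4.9, 3.4, 3.4, 3.6); G = 19.7.
u_5 = α_5·G − ½·(g_5)² = 3.6·19.7 − ½·3.6² = 64.44.

64.44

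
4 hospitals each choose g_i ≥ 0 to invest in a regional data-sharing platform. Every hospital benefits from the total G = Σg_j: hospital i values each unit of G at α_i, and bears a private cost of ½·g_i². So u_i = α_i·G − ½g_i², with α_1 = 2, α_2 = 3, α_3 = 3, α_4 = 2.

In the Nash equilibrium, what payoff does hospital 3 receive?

25.5

Hospital i's FOC: ∂u_i/∂g_i = α_i − g_i = 0, so g_i* = α_i.
NE contributions = (2, 3, 3, 2); G = 10.
u_3 = α_3·G − ½·(g_3)² = 3·10 − ½·3² = 25.5.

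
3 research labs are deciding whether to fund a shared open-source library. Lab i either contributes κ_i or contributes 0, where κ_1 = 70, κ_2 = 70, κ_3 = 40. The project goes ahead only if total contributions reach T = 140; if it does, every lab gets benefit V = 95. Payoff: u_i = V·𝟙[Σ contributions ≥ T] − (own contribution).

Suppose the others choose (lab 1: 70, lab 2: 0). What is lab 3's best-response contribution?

0

Others' total = 70. Even contributing 40 gives 110 < 140: no benefit either way.
Best response: 0.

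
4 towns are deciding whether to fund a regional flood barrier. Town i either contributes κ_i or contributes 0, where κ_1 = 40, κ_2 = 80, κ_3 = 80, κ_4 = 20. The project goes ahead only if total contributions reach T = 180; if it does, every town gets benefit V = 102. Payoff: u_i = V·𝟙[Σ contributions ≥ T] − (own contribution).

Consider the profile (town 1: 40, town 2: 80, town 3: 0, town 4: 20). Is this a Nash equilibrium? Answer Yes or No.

No

Total = 140 < 180: not provided.
Town 1 (pledges 40, payoff -40): dropping to 0 → total 100, payoff 0. Profitable deviation.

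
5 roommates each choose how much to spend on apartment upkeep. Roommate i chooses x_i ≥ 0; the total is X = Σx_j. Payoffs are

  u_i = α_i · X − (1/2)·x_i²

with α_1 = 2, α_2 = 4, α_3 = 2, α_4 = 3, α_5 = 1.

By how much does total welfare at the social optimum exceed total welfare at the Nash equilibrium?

233

Roommate i's FOC: ∂u_i/∂x_i = α_i − x_i = 0, so x_i* = α_i.
NE contributions = (2, 4, 2, 3, 1); X = 12.
W^NE = (Σα)·X − ½Σα_i² = 12² − ½·34 = 127.
Planner sets x_i = Σα_j = 12 for every i, so X^SO = 5·12 = 60.
W^SO = (Σα)·X^SO − ½·5·(Σα)² = (5/2)·12² = 360.
Deadweight loss = W^SO − W^NE = 233.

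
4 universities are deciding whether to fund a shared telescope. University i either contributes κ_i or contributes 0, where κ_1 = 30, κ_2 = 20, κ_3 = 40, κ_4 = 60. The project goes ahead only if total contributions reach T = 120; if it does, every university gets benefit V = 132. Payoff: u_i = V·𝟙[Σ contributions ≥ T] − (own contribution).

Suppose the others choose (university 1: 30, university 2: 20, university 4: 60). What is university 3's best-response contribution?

40

Others' total = 110. Contributing 40 brings total to 150 ≥ 120: gain V − κ_3 = 92.
Best response: 40.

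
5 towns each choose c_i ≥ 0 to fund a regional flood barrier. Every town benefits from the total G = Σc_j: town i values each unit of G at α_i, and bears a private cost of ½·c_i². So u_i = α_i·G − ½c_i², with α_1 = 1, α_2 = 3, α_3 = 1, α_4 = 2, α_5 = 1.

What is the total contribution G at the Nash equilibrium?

8

Town i's FOC: ∂u_i/∂c_i = α_i − c_i = 0, so c_i* = α_i.
NE contributions = (1, 3, 1, 2, 1); G = 8.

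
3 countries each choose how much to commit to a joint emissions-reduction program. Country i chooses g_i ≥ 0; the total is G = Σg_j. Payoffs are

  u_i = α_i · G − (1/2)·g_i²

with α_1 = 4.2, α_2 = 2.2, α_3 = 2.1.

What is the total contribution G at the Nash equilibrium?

8.5

Country i's FOC: ∂u_i/∂g_i = α_i − g_i = 0, so g_i* = α_i.
NE contributions = (4.2, 2.2, 2.1); G = 8.5.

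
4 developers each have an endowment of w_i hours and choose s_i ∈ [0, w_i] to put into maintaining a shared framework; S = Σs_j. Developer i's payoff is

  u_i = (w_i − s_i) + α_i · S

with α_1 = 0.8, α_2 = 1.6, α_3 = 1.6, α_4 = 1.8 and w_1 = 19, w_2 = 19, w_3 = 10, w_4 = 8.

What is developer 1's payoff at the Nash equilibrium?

∂u_i/∂s_i = α_i − 1, so developer i contributes w_i if α_i > 1, else 0.
α_i > 1 for i ∈ {2, 3, 4}; NE contributions (0, 19, 10, 8), S = 37.
u_1 = (19 − 0) + 0.8·37 = 48.6.

48.6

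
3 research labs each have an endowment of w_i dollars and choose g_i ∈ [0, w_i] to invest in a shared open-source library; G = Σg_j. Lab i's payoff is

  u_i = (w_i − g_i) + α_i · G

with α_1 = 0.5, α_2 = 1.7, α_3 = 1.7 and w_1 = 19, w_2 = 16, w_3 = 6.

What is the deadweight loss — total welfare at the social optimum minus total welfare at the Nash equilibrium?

55.1

∂u_i/∂g_i = α_i − 1, so lab i contributes w_i if α_i > 1, else 0.
α_i > 1 for i ∈ {2, 3}; NE contributions (0, 16, 6), G = 22.
W^NE = Σw_i − G^NE + (Σα_i)·G^NE = 41 + 2.9·22 = 104.8.
Planner: ∂(Σu_j)/∂g_i = Σα_j − 1 = 2.9 > 0, so everyone contributes w_i; G^SO = 41, W^SO = 41 + 2.9·41 = 159.9.
Deadweight loss = 55.1.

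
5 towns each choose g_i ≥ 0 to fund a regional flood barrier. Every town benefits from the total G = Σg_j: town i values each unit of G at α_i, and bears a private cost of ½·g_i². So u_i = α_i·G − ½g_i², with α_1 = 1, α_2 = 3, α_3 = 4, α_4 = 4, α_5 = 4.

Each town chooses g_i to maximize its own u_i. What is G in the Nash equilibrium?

Town i's FOC: ∂u_i/∂g_i = α_i − g_i = 0, so g_i* = α_i.
NE contributions = (1, 3, 4, 4, 4); G = 16.

16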